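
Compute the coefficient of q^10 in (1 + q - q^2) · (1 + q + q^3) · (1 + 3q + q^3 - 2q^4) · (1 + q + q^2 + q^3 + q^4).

(1 + q - q^2) has coefficients 1,1,-1 for degrees 0…2.
(1 + q + q^3) has coefficients 1,1,0,1,0,0,0,0,0,0,0 for degrees 0…10.
Multiplying by (1 + 3q + q^3 - 2q^4) gives running coefficients 1,4,3,2,2,-2,1,-2,0,0,0 for degrees 0…10.
Finally multiplying by (1 + q + q^2 + q^3 + q^4), the product of all factors after the first has coefficients 1,5,8,10,12,9,6,1,-1,-3,-1 for degrees 0…10.
[q^10] = 1·(-1) + 1·(-3) − 1·(-1) = -3.

-3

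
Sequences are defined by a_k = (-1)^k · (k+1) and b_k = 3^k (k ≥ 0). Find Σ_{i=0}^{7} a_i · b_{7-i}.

1228

This is [x^7] in the product of the two ordinary generating functions.
Σ = 1·2187 − 2·729 + 3·243 − 4·81 + 5·27 − 6·9 + 7·3 − 8·1 = 1228.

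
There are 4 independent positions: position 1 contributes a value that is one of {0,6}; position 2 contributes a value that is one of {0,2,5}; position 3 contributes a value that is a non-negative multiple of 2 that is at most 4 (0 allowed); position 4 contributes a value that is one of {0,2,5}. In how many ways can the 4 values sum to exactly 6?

4

The generating function for the choices is (1 + x⁶)·(1 + x² + x⁵)·(1 + x² + x⁴)·(1 + x² + x⁵); the count is [x⁶].
(1 + x⁶) has coefficients 1,0,0,0,0,0,1 for degrees 0…6.
(1 + x² + x⁵) has coefficients 1,0,1,0,0,1,0 for degrees 0…6.
Multiplying by (1 + x² + x⁴) gives running coefficients 1,0,2,0,2,1,1 for degrees 0…6.
Finally multiplying by (1 + x² + x⁵), the product of all factors after the first has coefficients 1,0,3,0,4,2,3 for degrees 0…6.
[x⁶] = 1·3 + 1·1 = 4.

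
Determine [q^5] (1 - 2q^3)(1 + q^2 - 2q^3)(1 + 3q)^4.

(1 - 2q^3) has coefficients 1,0,0,-2 for degrees 0…3.
(1 + q^2 - 2q^3) has coefficients 1,0,1,-2,0,0 for degrees 0…5.
Finally multiplying by (1 + 3q)^4, the product of all factors after the first has coefficients 1,12,55,118,111,0 for degrees 0…5.
[q^5] = 1·0 − 2·55 = -110.

-110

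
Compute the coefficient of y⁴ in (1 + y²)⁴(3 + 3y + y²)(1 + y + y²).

(1 + y²)⁴ has coefficients 1,0,4,0,6 for degrees 0…4.
(3 + 3y + y²) has coefficients 3,3,1,0,0 for degrees 0…4.
Finally multiplying by (1 + y + y²), the product of all factors after the first has coefficients 3,6,7,4,1 for degrees 0…4.
[y⁴] = 1·1 + 4·7 + 6·3 = 47.

47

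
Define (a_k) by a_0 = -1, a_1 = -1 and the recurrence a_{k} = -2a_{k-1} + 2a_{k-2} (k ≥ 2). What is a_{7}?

The ordinary generating function has denominator 1 + 2t - 2t^2.
Iterating the recurrence: a_0,…,a_{7} = -1, -1, 0, -2, 4, -12, 32, -88.

-88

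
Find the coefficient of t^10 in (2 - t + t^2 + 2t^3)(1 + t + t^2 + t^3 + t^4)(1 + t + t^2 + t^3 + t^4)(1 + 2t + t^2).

(2 - t + t^2 + 2t^3) has coefficients 2,-1,1,2 for degrees 0…3.
(1 + t + t^2 + t^3 + t^4) has coefficients 1,1,1,1,1,0,0,0,0,0,0 for degrees 0…10.
Multiplying by (1 + t + t^2 + t^3 + t^4) gives running coefficients 1,2,3,4,5,4,3,2,1,0,0 for degrees 0…10.
Finally multiplying by (1 + 2t + t^2), the product of all factors after the first has coefficients 1,4,8,12,16,18,16,12,8,4,1 for degrees 0…10.
[t^10] = 2·1 − 1·4 + 1·8 + 2·12 = 30.

30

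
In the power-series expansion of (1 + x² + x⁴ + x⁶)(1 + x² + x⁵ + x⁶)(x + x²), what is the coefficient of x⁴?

(1 + x² + x⁴ + x⁶) has coefficients 1,0,1,0,1 for degrees 0…4.
(1 + x² + x⁵ + x⁶) has coefficients 1,0,1,0,0 for degrees 0…4.
Finally multiplying by (x + x²), the product of all factors after the first has coefficients 0,1,1,1,1 for degrees 0…4.
[x⁴] = 1·1 + 1·1 + 1·0 = 2.

2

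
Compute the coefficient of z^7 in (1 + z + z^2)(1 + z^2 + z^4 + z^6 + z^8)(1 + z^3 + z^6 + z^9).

(1 + z + z^2) has coefficients 1,1,1 for degrees 0…2.
(1 + z^2 + z^4 + z^6 + z^8) has coefficients 1,0,1,0,1,0,1,0 for degrees 0…7.
Finally multiplying by (1 + z^3 + z^6 + z^9), the product of all factors after the first has coefficients 1,0,1,1,1,1,2,1 for degrees 0…7.
[z^7] = 1·1 + 1·2 + 1·1 = 4.

4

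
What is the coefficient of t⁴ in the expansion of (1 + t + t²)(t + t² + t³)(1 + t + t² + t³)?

8

(1 + t + t²) has coefficients 1,1,1 for degrees 0…2.
(t + t² + t³) has coefficients 0,1,1,1,0 for degrees 0…4.
Finally multiplying by (1 + t + t² + t³), the product of all factors after the first has coefficients 0,1,2,3,3 for degrees 0…4.
[t⁴] = 1·3 + 1·3 + 1·2 = 8.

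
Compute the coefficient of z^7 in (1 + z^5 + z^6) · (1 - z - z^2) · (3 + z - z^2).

-7

(1 + z^5 + z^6) has coefficients 1,0,0,0,0,1,1 for degrees 0…6.
(1 - z - z^2) has coefficients 1,-1,-1,0,0,0,0,0 for degrees 0…7.
Finally multiplying by (3 + z - z^2), the product of all factors after the first has coefficients 3,-2,-5,0,1,0,0,0 for degrees 0…7.
[z^7] = 1·0 + 1·(-5) + 1·(-2) = -7.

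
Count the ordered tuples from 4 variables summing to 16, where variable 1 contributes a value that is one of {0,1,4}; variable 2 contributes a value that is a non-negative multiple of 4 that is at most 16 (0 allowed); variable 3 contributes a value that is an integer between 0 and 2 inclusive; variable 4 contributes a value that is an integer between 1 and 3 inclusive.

7

The generating function for the choices is (1 + q + q^4)·(1 + q^4 + q^8 + q^12 + q^16)·(1 + q + q^2)·(q + q^2 + q^3); the count is [q^16].
(1 + q + q^4) has coefficients 1,1,0,0,1 for degrees 0…4.
(1 + q^4 + q^8 + q^12 + q^16) has coefficients 1,0,0,0,1,0,0,0,1,0,0,0,1,0,0,0,1 for degrees 0…16.
Multiplying by (1 + q + q^2) gives running coefficients 1,1,1,0,1,1,1,0,1,1,1,0,1,1,1,0,1 for degrees 0…16.
Finally multiplying by (q + q^2 + q^3), the product of all factors after the first has coefficients 0,1,2,3,2,2,2,3,2,2,2,3,2,2,2,3,2 for degrees 0…16.
[q^16] = 1·2 + 1·3 + 1·2 = 7.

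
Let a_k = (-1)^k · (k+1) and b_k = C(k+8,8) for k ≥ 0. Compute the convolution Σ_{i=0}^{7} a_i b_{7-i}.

The convolution is the x^7 coefficient of A(x)B(x).
Σ = 1·6435 − 2·3003 + 3·1287 − 4·495 + 5·165 − 6·45 + 7·9 − 8·1 = 2920.

2920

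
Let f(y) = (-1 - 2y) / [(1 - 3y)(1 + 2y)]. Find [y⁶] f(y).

Partial fractions give a closed form: a_n = (-1)·3^n.
At n = 6: a_6 = -729.

-729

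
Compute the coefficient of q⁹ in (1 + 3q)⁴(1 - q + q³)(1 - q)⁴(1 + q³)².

-128

(1 + 3q)⁴ has coefficients 1,12,54,108,81 for degrees 0…4.
(1 - q + q³) has coefficients 1,-1,0,1,0,0,0,0,0,0 for degrees 0…9.
Multiplying by (1 - q)⁴ gives running coefficients 1,-5,10,-9,1,5,-4,1,0,0 for degrees 0…9.
Finally multiplying by (1 + q³)², the product of all factors after the first has coefficients 1,-5,10,-7,-9,25,-21,-2,20,-17 for degrees 0…9.
[q⁹] = 1·(-17) + 12·20 + 54·(-2) + 108·(-21) + 81·25 = -128.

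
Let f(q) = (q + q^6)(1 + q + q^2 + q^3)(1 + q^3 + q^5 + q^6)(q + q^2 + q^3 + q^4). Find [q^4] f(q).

3

(q + q^6) has coefficients 0,1,0,0,0 for degrees 0…4.
(1 + q + q^2 + q^3) has coefficients 1,1,1,1,0 for degrees 0…4.
Multiplying by (1 + q^3 + q^5 + q^6) gives running coefficients 1,1,1,2,1 for degrees 0…4.
Finally multiplying by (q + q^2 + q^3 + q^4), the product of all factors after the first has coefficients 0,1,2,3,5 for degrees 0…4.
[q^4] = 1·3 = 3.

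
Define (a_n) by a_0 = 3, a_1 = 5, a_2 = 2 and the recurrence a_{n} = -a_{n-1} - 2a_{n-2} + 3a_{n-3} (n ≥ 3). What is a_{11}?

The ordinary generating function has denominator 1 + t + 2t^2 - 3t^3.
Iterating the recurrence: a_0,…,a_{11} = 3, 5, 2, -3, 14, -2, -35, 81, -17, -250, 527, -78.

-78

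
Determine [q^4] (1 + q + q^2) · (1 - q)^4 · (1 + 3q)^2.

18

(1 + q + q^2) has coefficients 1,1,1 for degrees 0…2.
(1 - q)^4 has coefficients 1,-4,6,-4,1 for degrees 0…4.
Finally multiplying by (1 + 3q)^2, the product of all factors after the first has coefficients 1,2,-9,-4,31 for degrees 0…4.
[q^4] = 1·31 + 1·(-4) + 1·(-9) = 18.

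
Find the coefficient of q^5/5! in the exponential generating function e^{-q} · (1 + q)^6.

The EGF product rule gives c_5 = Σ_{k_1+k_2=5} C(5; k_1,k_2) · ∏ g_i(k_i), where e^{-q} gives (-1)^k; (1+q)^6 gives the falling factorial (6)_k.
g_1(k) for k = 0…5: 1, -1, 1, -1, 1, -1.
g_2(k) for k = 0…5: 1, 6, 30, 120, 360, 720.
c_5 = Σ_k C(5,k)·g_1(k)·g_2(5−k) = 1·1·720 + 5·(-1)·360 + 10·1·120 + 10·(-1)·30 + 5·1·6 + 1·(-1)·1 = 720 − 1800 + 1200 − 300 + 30 − 1 = -151.

-151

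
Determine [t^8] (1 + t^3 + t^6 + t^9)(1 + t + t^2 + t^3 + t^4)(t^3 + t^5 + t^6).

4

(1 + t^3 + t^6 + t^9) has coefficients 1,0,0,1,0,0,1,0,0 for degrees 0…8.
(1 + t + t^2 + t^3 + t^4) has coefficients 1,1,1,1,1,0,0,0,0 for degrees 0…8.
Finally multiplying by (t^3 + t^5 + t^6), the product of all factors after the first has coefficients 0,0,0,1,1,2,3,3,2 for degrees 0…8.
[t^8] = 1·2 + 1·2 + 1·0 = 4.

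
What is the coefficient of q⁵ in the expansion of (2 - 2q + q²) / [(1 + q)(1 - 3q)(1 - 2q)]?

736

Partial fractions give a closed form: a_n = (5/12)·(-1)^n + (13/4)·3^n + (-5/3)·2^n.
At n = 5: a_5 = 736.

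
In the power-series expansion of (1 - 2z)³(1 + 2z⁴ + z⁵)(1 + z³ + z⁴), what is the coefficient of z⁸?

-17

(1 - 2z)³ has coefficients 1,-6,12,-8 for degrees 0…3.
(1 + 2z⁴ + z⁵) has coefficients 1,0,0,0,2,1,0,0,0 for degrees 0…8.
Finally multiplying by (1 + z³ + z⁴), the product of all factors after the first has coefficients 1,0,0,1,3,1,0,2,3 for degrees 0…8.
[z⁸] = 1·3 − 6·2 + 12·0 − 8·1 = -17.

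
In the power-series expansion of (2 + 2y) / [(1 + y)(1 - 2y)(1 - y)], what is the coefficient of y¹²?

Partial fractions give a closed form: a_n = (4)·2^n + (-2)·1^n.
At n = 12: a_12 = 16382.

16382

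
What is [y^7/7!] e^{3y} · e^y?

16384

The EGF product rule gives c_7 = Σ_{k_1+k_2=7} C(7; k_1,k_2) · ∏ g_i(k_i), where e^{3y} gives (3)^k; e^y gives (1)^k.
g_1(k) for k = 0…7: 1, 3, 9, 27, 81, 243, 729, 2187.
g_2(k) for k = 0…7: 1, 1, 1, 1, 1, 1, 1, 1.
c_7 = Σ_k C(7,k)·g_1(k)·g_2(7−k) = 1·1·1 + 7·3·1 + 21·9·1 + 35·27·1 + 35·81·1 + 21·243·1 + 7·729·1 + 1·2187·1 = 1 + 21 + 189 + 945 + 2835 + 5103 + 5103 + 2187 = 16384.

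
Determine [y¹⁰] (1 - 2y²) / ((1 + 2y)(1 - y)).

The denominator gives the recurrence a_n = −a_(n−1) + 2a_(n−2) for n ≥ 3; the numerator fixes a_0 = 1, a_1 = -1, a_2 = 1.
Iterating: 1, -1, 1, -3, 5, -11, 21, -43, 85, -171, 341, so a_10 = 341.

341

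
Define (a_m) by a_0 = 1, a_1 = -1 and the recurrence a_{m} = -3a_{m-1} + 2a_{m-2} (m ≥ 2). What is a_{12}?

The ordinary generating function has denominator 1 + 3y - 2y^2.
Iterating the recurrence: a_0,…,a_{12} = 1, -1, 5, -17, 61, -217, 773, -2753, 9805, -34921, 124373, -442961, 1577629.

1577629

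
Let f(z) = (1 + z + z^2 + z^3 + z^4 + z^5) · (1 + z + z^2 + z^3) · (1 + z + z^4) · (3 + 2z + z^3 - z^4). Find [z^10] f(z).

(1 + z + z^2 + z^3 + z^4 + z^5) has coefficients 1,1,1,1,1,1 for degrees 0…5.
(1 + z + z^2 + z^3) has coefficients 1,1,1,1,0,0,0,0,0,0,0 for degrees 0…10.
Multiplying by (1 + z + z^4) gives running coefficients 1,2,2,2,2,1,1,1,0,0,0 for degrees 0…10.
Finally multiplying by (3 + 2z + z^3 - z^4), the product of all factors after the first has coefficients 3,8,10,11,11,7,5,5,1,0,0 for degrees 0…10.
[z^10] = 1·0 + 1·0 + 1·1 + 1·5 + 1·5 + 1·7 = 18.

18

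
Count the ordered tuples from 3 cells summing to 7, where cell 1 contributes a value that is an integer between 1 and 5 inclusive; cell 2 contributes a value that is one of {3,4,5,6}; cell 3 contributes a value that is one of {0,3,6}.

5

The generating function for the choices is (y + y² + y³ + y⁴ + y⁵)·(y³ + y⁴ + y⁵ + y⁶)·(1 + y³ + y⁶); the count is [y⁷].
(y + y² + y³ + y⁴ + y⁵) has coefficients 0,1,1,1,1,1 for degrees 0…5.
(y³ + y⁴ + y⁵ + y⁶) has coefficients 0,0,0,1,1,1,1,0 for degrees 0…7.
Finally multiplying by (1 + y³ + y⁶), the product of all factors after the first has coefficients 0,0,0,1,1,1,2,1 for degrees 0…7.
[y⁷] = 1·2 + 1·1 + 1·1 + 1·1 + 1·0 = 5.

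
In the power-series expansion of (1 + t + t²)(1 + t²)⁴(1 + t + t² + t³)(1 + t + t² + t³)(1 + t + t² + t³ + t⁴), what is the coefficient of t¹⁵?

(1 + t + t²) has coefficients 1,1,1 for degrees 0…2.
(1 + t²)⁴ has coefficients 1,0,4,0,6,0,4,0,1,0,0,0,0,0,0,0 for degrees 0…15.
Multiplying by (1 + t + t² + t³) gives running coefficients 1,1,5,5,10,10,10,10,5,5,1,1,0,0,0,0 for degrees 0…15.
Multiplying by (1 + t + t² + t³) gives running coefficients 1,2,7,12,21,30,35,40,35,30,21,12,7,2,1,0 for degrees 0…15.
Finally multiplying by (1 + t + t² + t³ + t⁴), the product of all factors after the first has coefficients 1,3,10,22,43,72,105,138,161,170,161,138,105,72,43,22 for degrees 0…15.
[t¹⁵] = 1·22 + 1·43 + 1·72 = 137.

137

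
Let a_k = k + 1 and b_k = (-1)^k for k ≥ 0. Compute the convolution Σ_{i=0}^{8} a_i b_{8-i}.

The convolution is the x^8 coefficient of A(x)B(x).
Σ = 1·1 + 2·(-1) + 3·1 + 4·(-1) + 5·1 + 6·(-1) + 7·1 + 8·(-1) + 9·1 = 5.

5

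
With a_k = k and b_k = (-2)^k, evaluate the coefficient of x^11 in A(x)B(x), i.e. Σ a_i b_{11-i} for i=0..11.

The convolution is the t^11 coefficient of A(t)B(t).
Σ = 0·(-2048) + 1·1024 + 2·(-512) + 3·256 + 4·(-128) + 5·64 + 6·(-32) + 7·16 + 8·(-8) + 9·4 + 10·(-2) + 11·1 = 459.

459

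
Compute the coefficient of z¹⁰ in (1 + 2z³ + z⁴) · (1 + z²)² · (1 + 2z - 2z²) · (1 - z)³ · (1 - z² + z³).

(1 + 2z³ + z⁴) has coefficients 1,0,0,2,1 for degrees 0…4.
(1 + z²)² has coefficients 1,0,2,0,1,0,0,0,0,0,0 for degrees 0…10.
Multiplying by (1 + 2z - 2z²) gives running coefficients 1,2,0,4,-3,2,-2,0,0,0,0 for degrees 0…10.
Multiplying by (1 - z)³ gives running coefficients 1,-1,-3,9,-17,23,-21,15,-8,2,0 for degrees 0…10.
Finally multiplying by (1 - z² + z³), the product of all factors after the first has coefficients 1,-1,-4,11,-15,11,5,-25,36,-34,23 for degrees 0…10.
[z¹⁰] = 1·23 + 2·(-25) + 1·5 = -22.

-22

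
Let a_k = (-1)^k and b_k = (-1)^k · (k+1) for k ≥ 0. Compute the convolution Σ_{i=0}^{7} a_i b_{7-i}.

Write out a_i and b_{7-i} for i = 0,…,7 and sum the products.
Σ = 1·(-8) − 1·7 + 1·(-6) − 1·5 + 1·(-4) − 1·3 + 1·(-2) − 1·1 = -36.

-36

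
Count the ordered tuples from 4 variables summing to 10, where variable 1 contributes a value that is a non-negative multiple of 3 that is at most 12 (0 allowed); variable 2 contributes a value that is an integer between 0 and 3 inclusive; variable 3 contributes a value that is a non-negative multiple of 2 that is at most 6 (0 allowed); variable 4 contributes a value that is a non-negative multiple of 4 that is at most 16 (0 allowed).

12

The generating function for the choices is (1 + t^3 + t^6 + t^9 + t^12)·(1 + t + t^2 + t^3)·(1 + t^2 + t^4 + t^6)·(1 + t^4 + t^8 + t^12 + t^16); the count is [t^10].
(1 + t^3 + t^6 + t^9 + t^12) has coefficients 1,0,0,1,0,0,1,0,0,1,0 for degrees 0…10.
(1 + t + t^2 + t^3) has coefficients 1,1,1,1,0,0,0,0,0,0,0 for degrees 0…10.
Multiplying by (1 + t^2 + t^4 + t^6) gives running coefficients 1,1,2,2,2,2,2,2,1,1,0 for degrees 0…10.
Finally multiplying by (1 + t^4 + t^8 + t^12 + t^16), the product of all factors after the first has coefficients 1,1,2,2,3,3,4,4,4,4,4 for degrees 0…10.
[t^10] = 1·4 + 1·4 + 1·3 + 1·1 = 12.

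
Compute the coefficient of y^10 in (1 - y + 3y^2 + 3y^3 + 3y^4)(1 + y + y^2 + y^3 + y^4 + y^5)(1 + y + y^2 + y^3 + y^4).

26

(1 - y + 3y^2 + 3y^3 + 3y^4) has coefficients 1,-1,3,3,3 for degrees 0…4.
(1 + y + y^2 + y^3 + y^4 + y^5) has coefficients 1,1,1,1,1,1,0,0,0,0,0 for degrees 0…10.
Finally multiplying by (1 + y + y^2 + y^3 + y^4), the product of all factors after the first has coefficients 1,2,3,4,5,5,4,3,2,1,0 for degrees 0…10.
[y^10] = 1·0 − 1·1 + 3·2 + 3·3 + 3·4 = 26.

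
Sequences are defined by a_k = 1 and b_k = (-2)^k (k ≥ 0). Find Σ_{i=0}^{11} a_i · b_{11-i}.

-1365

This is [x^11] in the product of the two ordinary generating functions.
Σ = 1·(-2048) + 1·1024 + 1·(-512) + 1·256 + 1·(-128) + 1·64 + 1·(-32) + 1·16 + 1·(-8) + 1·4 + 1·(-2) + 1·1 = -1365.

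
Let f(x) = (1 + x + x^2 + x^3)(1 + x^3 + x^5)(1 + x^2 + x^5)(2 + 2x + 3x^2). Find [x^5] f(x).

(1 + x + x^2 + x^3) has coefficients 1,1,1,1 for degrees 0…3.
(1 + x^3 + x^5) has coefficients 1,0,0,1,0,1 for degrees 0…5.
Multiplying by (1 + x^2 + x^5) gives running coefficients 1,0,1,1,0,3 for degrees 0…5.
Finally multiplying by (2 + 2x + 3x^2), the product of all factors after the first has coefficients 2,2,5,4,5,9 for degrees 0…5.
[x^5] = 1·9 + 1·5 + 1·4 + 1·5 = 23.

23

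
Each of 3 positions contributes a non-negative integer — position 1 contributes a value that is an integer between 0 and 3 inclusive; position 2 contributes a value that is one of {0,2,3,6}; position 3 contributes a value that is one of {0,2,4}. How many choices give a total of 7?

The generating function for the choices is (1 + q + q^2 + q^3)·(1 + q^2 + q^3 + q^6)·(1 + q^2 + q^4); the count is [q^7].
(1 + q + q^2 + q^3) has coefficients 1,1,1,1 for degrees 0…3.
(1 + q^2 + q^3 + q^6) has coefficients 1,0,1,1,0,0,1,0 for degrees 0…7.
Finally multiplying by (1 + q^2 + q^4), the product of all factors after the first has coefficients 1,0,2,1,2,1,2,1 for degrees 0…7.
[q^7] = 1·1 + 1·2 + 1·1 + 1·2 = 6.

6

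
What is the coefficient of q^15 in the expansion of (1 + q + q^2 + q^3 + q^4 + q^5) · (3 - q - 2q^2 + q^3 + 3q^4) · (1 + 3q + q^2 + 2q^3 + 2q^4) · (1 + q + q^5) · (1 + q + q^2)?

(1 + q + q^2 + q^3 + q^4 + q^5) has coefficients 1,1,1,1,1,1 for degrees 0…5.
(3 - q - 2q^2 + q^3 + 3q^4) has coefficients 3,-1,-2,1,3,0,0,0,0,0,0,0,0,0,0,0 for degrees 0…15.
Multiplying by (1 + 3q + q^2 + 2q^3 + 2q^4) gives running coefficients 3,8,-2,0,8,4,1,8,6,0,0,0,0,0,0,0 for degrees 0…15.
Multiplying by (1 + q + q^5) gives running coefficients 3,11,6,-2,8,15,13,7,14,14,4,1,8,6,0,0 for degrees 0…15.
Finally multiplying by (1 + q + q^2), the product of all factors after the first has coefficients 3,14,20,15,12,21,36,35,34,35,32,19,13,15,14,6 for degrees 0…15.
[q^15] = 1·6 + 1·14 + 1·15 + 1·13 + 1·19 + 1·32 = 99.

99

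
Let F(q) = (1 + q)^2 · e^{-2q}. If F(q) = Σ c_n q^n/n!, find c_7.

-576

The EGF product rule gives c_7 = Σ_{k_1+k_2=7} C(7; k_1,k_2) · ∏ g_i(k_i), where (1+q)^2 gives the falling factorial (2)_k; e^{-2q} gives (-2)^k.
g_1(k) for k = 0…7: 1, 2, 2, 0, 0, 0, 0, 0.
g_2(k) for k = 0…7: 1, -2, 4, -8, 16, -32, 64, -128.
c_7 = Σ_k C(7,k)·g_1(k)·g_2(7−k) = 1·1·(-128) + 7·2·64 + 21·2·(-32) = −128 + 896 − 1344 = -576.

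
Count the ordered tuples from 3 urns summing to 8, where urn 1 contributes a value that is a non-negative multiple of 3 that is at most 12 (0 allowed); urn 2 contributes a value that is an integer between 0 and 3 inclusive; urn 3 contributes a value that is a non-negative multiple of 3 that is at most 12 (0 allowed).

The generating function for the choices is (1 + y³ + y⁶ + y⁹ + y¹²)·(1 + y + y² + y³)·(1 + y³ + y⁶ + y⁹ + y¹²); the count is [y⁸].
(1 + y³ + y⁶ + y⁹ + y¹²) has coefficients 1,0,0,1,0,0,1,0,0 for degrees 0…8.
(1 + y + y² + y³) has coefficients 1,1,1,1,0,0,0,0,0 for degrees 0…8.
Finally multiplying by (1 + y³ + y⁶ + y⁹ + y¹²), the product of all factors after the first has coefficients 1,1,1,2,1,1,2,1,1 for degrees 0…8.
[y⁸] = 1·1 + 1·1 + 1·1 = 3.

3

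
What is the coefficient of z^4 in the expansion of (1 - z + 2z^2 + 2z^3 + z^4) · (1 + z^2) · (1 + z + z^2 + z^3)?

6

(1 - z + 2z^2 + 2z^3 + z^4) has coefficients 1,-1,2,2,1 for degrees 0…4.
(1 + z^2) has coefficients 1,0,1,0,0 for degrees 0…4.
Finally multiplying by (1 + z + z^2 + z^3), the product of all factors after the first has coefficients 1,1,2,2,1 for degrees 0…4.
[z^4] = 1·1 − 1·2 + 2·2 + 2·1 + 1·1 = 6.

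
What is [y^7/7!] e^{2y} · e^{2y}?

The EGF product rule gives c_7 = Σ_{k_1+k_2=7} C(7; k_1,k_2) · ∏ g_i(k_i), where e^{2y} gives (2)^k; e^{2y} gives (2)^k.
g_1(k) for k = 0…7: 1, 2, 4, 8, 16, 32, 64, 128.
g_2(k) for k = 0…7: 1, 2, 4, 8, 16, 32, 64, 128.
c_7 = Σ_k C(7,k)·g_1(k)·g_2(7−k) = 1·1·128 + 7·2·64 + 21·4·32 + 35·8·16 + 35·16·8 + 21·32·4 + 7·64·2 + 1·128·1 = 128 + 896 + 2688 + 4480 + 4480 + 2688 + 896 + 128 = 16384.

16384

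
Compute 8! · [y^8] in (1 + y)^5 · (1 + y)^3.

40320

The EGF product rule gives c_8 = Σ_{k_1+k_2=8} C(8; k_1,k_2) · ∏ g_i(k_i), where (1+y)^5 gives the falling factorial (5)_k; (1+y)^3 gives the falling factorial (3)_k.
g_1(k) for k = 0…8: 1, 5, 20, 60, 120, 120, 0, 0, 0.
g_2(k) for k = 0…8: 1, 3, 6, 6, 0, 0, 0, 0, 0.
c_8 = Σ_k C(8,k)·g_1(k)·g_2(8−k) = 56·120·6 = 40320.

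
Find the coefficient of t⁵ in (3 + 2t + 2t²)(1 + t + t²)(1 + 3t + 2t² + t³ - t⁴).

16

(3 + 2t + 2t²) has coefficients 3,2,2 for degrees 0…2.
(1 + t + t²) has coefficients 1,1,1,0,0,0 for degrees 0…5.
Finally multiplying by (1 + 3t + 2t² + t³ - t⁴), the product of all factors after the first has coefficients 1,4,6,6,2,0 for degrees 0…5.
[t⁵] = 3·0 + 2·2 + 2·6 = 16.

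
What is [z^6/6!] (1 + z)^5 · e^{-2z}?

The EGF product rule gives c_6 = Σ_{k_1+k_2=6} C(6; k_1,k_2) · ∏ g_i(k_i), where (1+z)^5 gives the falling factorial (5)_k; e^{-2z} gives (-2)^k.
g_1(k) for k = 0…6: 1, 5, 20, 60, 120, 120, 0.
g_2(k) for k = 0…6: 1, -2, 4, -8, 16, -32, 64.
c_6 = Σ_k C(6,k)·g_1(k)·g_2(6−k) = 1·1·64 + 6·5·(-32) + 15·20·16 + 20·60·(-8) + 15·120·4 + 6·120·(-2) = 64 − 960 + 4800 − 9600 + 7200 − 1440 = 64.

64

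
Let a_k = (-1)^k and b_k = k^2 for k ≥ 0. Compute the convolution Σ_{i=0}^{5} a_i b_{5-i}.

15

This is [x^5] in the product of the two ordinary generating functions.
Σ = 1·25 − 1·16 + 1·9 − 1·4 + 1·1 − 1·0 = 15.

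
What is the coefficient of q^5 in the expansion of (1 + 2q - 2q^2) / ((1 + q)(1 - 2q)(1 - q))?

64

Partial fractions give a closed form: a_n = (-1/2)·(-1)^n + (2)·2^n + (-1/2)·1^n.
At n = 5: a_5 = 64.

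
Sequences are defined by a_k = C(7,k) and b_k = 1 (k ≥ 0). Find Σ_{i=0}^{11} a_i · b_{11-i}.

Write out a_i and b_{11-i} for i = 0,…,11 and sum the products.
Σ = 1·1 + 7·1 + 21·1 + 35·1 + 35·1 + 21·1 + 7·1 + 1·1 + 0·1 + 0·1 + 0·1 + 0·1 = 128.

128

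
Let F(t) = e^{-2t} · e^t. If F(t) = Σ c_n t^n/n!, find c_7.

The EGF product rule gives c_7 = Σ_{k_1+k_2=7} C(7; k_1,k_2) · ∏ g_i(k_i), where e^{-2t} gives (-2)^k; e^t gives (1)^k.
g_1(k) for k = 0…7: 1, -2, 4, -8, 16, -32, 64, -128.
g_2(k) for k = 0…7: 1, 1, 1, 1, 1, 1, 1, 1.
c_7 = Σ_k C(7,k)·g_1(k)·g_2(7−k) = 1·1·1 + 7·(-2)·1 + 21·4·1 + 35·(-8)·1 + 35·16·1 + 21·(-32)·1 + 7·64·1 + 1·(-128)·1 = 1 − 14 + 84 − 280 + 560 − 672 + 448 − 128 = -1.

-1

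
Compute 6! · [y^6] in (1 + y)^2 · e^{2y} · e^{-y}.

43

The EGF product rule gives c_6 = Σ_{k_1+k_2+k_3=6} C(6; k_1,k_2,k_3) · ∏ g_i(k_i), where (1+y)^2 gives the falling factorial (2)_k; e^{2y} gives (2)^k; e^{-y} gives (-1)^k.
g_1(k) for k = 0…6: 1, 2, 2, 0, 0, 0, 0.
g_2(k) for k = 0…6: 1, 2, 4, 8, 16, 32, 64.
g_3(k) for k = 0…6: 1, -1, 1, -1, 1, -1, 1.
First combine the last two factors: h(k) = Σ_j C(k,j)·g_2(j)·g_3(k−j) for k = 0…6: 1, 1, 1, 1, 1, 1, 1.
c_6 = Σ_k C(6,k)·g_1(k)·h(6−k) = 1·1·1 + 6·2·1 + 15·2·1 = 1 + 12 + 30 = 43.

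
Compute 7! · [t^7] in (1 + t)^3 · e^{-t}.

104

The EGF product rule gives c_7 = Σ_{k_1+k_2=7} C(7; k_1,k_2) · ∏ g_i(k_i), where (1+t)^3 gives the falling factorial (3)_k; e^{-t} gives (-1)^k.
g_1(k) for k = 0…7: 1, 3, 6, 6, 0, 0, 0, 0.
g_2(k) for k = 0…7: 1, -1, 1, -1, 1, -1, 1, -1.
c_7 = Σ_k C(7,k)·g_1(k)·g_2(7−k) = 1·1·(-1) + 7·3·1 + 21·6·(-1) + 35·6·1 = −1 + 21 − 126 + 210 = 104.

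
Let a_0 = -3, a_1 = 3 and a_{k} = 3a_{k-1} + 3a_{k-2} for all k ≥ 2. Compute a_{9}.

22113

The ordinary generating function has denominator 1 - 3z - 3z^2.
Iterating the recurrence: a_0,…,a_{9} = -3, 3, 0, 9, 27, 108, 405, 1539, 5832, 22113.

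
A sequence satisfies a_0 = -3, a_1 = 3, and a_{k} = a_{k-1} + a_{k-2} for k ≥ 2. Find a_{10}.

The ordinary generating function has denominator 1 - x - x^2.
Iterating the recurrence: a_0,…,a_{10} = -3, 3, 0, 3, 3, 6, 9, 15, 24, 39, 63.

63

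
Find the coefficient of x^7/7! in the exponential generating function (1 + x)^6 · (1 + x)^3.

181440

The EGF product rule gives c_7 = Σ_{k_1+k_2=7} C(7; k_1,k_2) · ∏ g_i(k_i), where (1+x)^6 gives the falling factorial (6)_k; (1+x)^3 gives the falling factorial (3)_k.
g_1(k) for k = 0…7: 1, 6, 30, 120, 360, 720, 720, 0.
g_2(k) for k = 0…7: 1, 3, 6, 6, 0, 0, 0, 0.
c_7 = Σ_k C(7,k)·g_1(k)·g_2(7−k) = 35·360·6 + 21·720·6 + 7·720·3 = 75600 + 90720 + 15120 = 181440.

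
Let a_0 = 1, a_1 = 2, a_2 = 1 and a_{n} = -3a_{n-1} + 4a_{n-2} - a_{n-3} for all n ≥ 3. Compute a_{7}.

The ordinary generating function has denominator 1 + 3z - 4z^2 + z^3.
Iterating the recurrence: a_0,…,a_{7} = 1, 2, 1, 4, -10, 45, -179, 727.

727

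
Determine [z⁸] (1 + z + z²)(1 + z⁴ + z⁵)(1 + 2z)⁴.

(1 + z + z²) has coefficients 1,1,1 for degrees 0…2.
(1 + z⁴ + z⁵) has coefficients 1,0,0,0,1,1,0,0,0 for degrees 0…8.
Finally multiplying by (1 + 2z)⁴, the product of all factors after the first has coefficients 1,8,24,32,17,9,32,56,48 for degrees 0…8.
[z⁸] = 1·48 + 1·56 + 1·32 = 136.

136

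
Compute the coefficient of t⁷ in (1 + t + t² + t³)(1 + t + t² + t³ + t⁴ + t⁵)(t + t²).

(1 + t + t² + t³) has coefficients 1,1,1,1 for degrees 0…3.
(1 + t + t² + t³ + t⁴ + t⁵) has coefficients 1,1,1,1,1,1,0,0 for degrees 0…7.
Finally multiplying by (t + t²), the product of all factors after the first has coefficients 0,1,2,2,2,2,2,1 for degrees 0…7.
[t⁷] = 1·1 + 1·2 + 1·2 + 1·2 = 7.

7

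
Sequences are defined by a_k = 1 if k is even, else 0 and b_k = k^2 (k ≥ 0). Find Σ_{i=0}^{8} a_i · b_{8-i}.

This is [x^8] in the product of the two ordinary generating functions.
Σ = 1·64 + 0·49 + 1·36 + 0·25 + 1·16 + 0·9 + 1·4 + 0·1 + 1·0 = 120.

120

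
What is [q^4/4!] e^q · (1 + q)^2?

The EGF product rule gives c_4 = Σ_{k_1+k_2=4} C(4; k_1,k_2) · ∏ g_i(k_i), where e^q gives (1)^k; (1+q)^2 gives the falling factorial (2)_k.
g_1(k) for k = 0…4: 1, 1, 1, 1, 1.
g_2(k) for k = 0…4: 1, 2, 2, 0, 0.
c_4 = Σ_k C(4,k)·g_1(k)·g_2(4−k) = 6·1·2 + 4·1·2 + 1·1·1 = 12 + 8 + 1 = 21.

21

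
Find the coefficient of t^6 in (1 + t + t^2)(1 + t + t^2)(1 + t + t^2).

1

(1 + t + t^2) has coefficients 1,1,1 for degrees 0…2.
(1 + t + t^2) has coefficients 1,1,1,0,0,0,0 for degrees 0…6.
Finally multiplying by (1 + t + t^2), the product of all factors after the first has coefficients 1,2,3,2,1,0,0 for degrees 0…6.
[t^6] = 1·0 + 1·0 + 1·1 = 1.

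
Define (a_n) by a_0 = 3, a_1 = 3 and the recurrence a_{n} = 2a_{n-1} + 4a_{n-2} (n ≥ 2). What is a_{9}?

58368

The ordinary generating function has denominator 1 - 2q - 4q^2.
Iterating the recurrence: a_0,…,a_{9} = 3, 3, 18, 48, 168, 528, 1728, 5568, 18048, 58368.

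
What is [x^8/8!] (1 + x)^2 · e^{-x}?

41

The EGF product rule gives c_8 = Σ_{k_1+k_2=8} C(8; k_1,k_2) · ∏ g_i(k_i), where (1+x)^2 gives the falling factorial (2)_k; e^{-x} gives (-1)^k.
g_1(k) for k = 0…8: 1, 2, 2, 0, 0, 0, 0, 0, 0.
g_2(k) for k = 0…8: 1, -1, 1, -1, 1, -1, 1, -1, 1.
c_8 = Σ_k C(8,k)·g_1(k)·g_2(8−k) = 1·1·1 + 8·2·(-1) + 28·2·1 = 1 − 16 + 56 = 41.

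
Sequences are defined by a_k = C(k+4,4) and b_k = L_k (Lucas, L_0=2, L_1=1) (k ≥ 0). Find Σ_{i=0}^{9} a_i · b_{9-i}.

6783

Write out a_i and b_{9-i} for i = 0,…,9 and sum the products.
Σ = 1·76 + 5·47 + 15·29 + 35·18 + 70·11 + 126·7 + 210·4 + 330·3 + 495·1 + 715·2 = 6783.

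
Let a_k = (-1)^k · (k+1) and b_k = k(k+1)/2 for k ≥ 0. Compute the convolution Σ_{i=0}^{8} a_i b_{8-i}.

The convolution is the x^8 coefficient of A(x)B(x).
Σ = 1·36 − 2·28 + 3·21 − 4·15 + 5·10 − 6·6 + 7·3 − 8·1 + 9·0 = 10.

10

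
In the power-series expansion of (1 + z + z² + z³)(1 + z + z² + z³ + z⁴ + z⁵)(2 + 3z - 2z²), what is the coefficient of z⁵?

12

(1 + z + z² + z³) has coefficients 1,1,1,1 for degrees 0…3.
(1 + z + z² + z³ + z⁴ + z⁵) has coefficients 1,1,1,1,1,1 for degrees 0…5.
Finally multiplying by (2 + 3z - 2z²), the product of all factors after the first has coefficients 2,5,3,3,3,3 for degrees 0…5.
[z⁵] = 1·3 + 1·3 + 1·3 + 1·3 = 12.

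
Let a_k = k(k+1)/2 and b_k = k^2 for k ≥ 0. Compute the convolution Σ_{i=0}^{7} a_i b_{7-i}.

378

The convolution is the t^7 coefficient of A(t)B(t).
Σ = 0·49 + 1·36 + 3·25 + 6·16 + 10·9 + 15·4 + 21·1 + 28·0 = 378.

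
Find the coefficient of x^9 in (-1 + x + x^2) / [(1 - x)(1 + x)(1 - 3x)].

-12302

Partial fractions give a closed form: a_n = (-1/4)·1^n + (-1/8)·(-1)^n + (-5/8)·3^n.
At n = 9: a_9 = -12302.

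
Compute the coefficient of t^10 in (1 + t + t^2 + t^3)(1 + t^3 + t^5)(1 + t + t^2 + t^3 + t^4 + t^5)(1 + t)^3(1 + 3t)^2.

1122

(1 + t + t^2 + t^3) has coefficients 1,1,1,1 for degrees 0…3.
(1 + t^3 + t^5) has coefficients 1,0,0,1,0,1,0,0,0,0,0 for degrees 0…10.
Multiplying by (1 + t + t^2 + t^3 + t^4 + t^5) gives running coefficients 1,1,1,2,2,3,2,2,2,1,1 for degrees 0…10.
Multiplying by (1 + t)^3 gives running coefficients 1,4,7,9,12,16,19,19,17,15,12 for degrees 0…10.
Finally multiplying by (1 + 3t)^2, the product of all factors after the first has coefficients 1,10,40,87,129,169,223,277,302,288,255 for degrees 0…10.
[t^10] = 1·255 + 1·288 + 1·302 + 1·277 = 1122.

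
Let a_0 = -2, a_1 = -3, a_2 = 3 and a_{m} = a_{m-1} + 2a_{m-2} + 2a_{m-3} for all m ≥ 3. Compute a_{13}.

-12223

The ordinary generating function has denominator 1 - x - 2x^2 - 2x^3.
Iterating the recurrence: a_0,…,a_{13} = -2, -3, 3, -7, -7, -15, -43, -87, -203, -463, -1043, -2375, -5387, -12223.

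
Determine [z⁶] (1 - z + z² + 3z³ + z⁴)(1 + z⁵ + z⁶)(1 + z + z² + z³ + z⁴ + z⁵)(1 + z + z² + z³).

(1 - z + z² + 3z³ + z⁴) has coefficients 1,-1,1,3,1 for degrees 0…4.
(1 + z⁵ + z⁶) has coefficients 1,0,0,0,0,1,1 for degrees 0…6.
Multiplying by (1 + z + z² + z³ + z⁴ + z⁵) gives running coefficients 1,1,1,1,1,2,2 for degrees 0…6.
Finally multiplying by (1 + z + z² + z³), the product of all factors after the first has coefficients 1,2,3,4,4,5,6 for degrees 0…6.
[z⁶] = 1·6 − 1·5 + 1·4 + 3·4 + 1·3 = 20.

20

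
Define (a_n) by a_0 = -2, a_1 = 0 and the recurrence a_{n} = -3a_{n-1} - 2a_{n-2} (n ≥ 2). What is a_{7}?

-252

The ordinary generating function has denominator 1 + 3y + 2y^2.
Iterating the recurrence: a_0,…,a_{7} = -2, 0, 4, -12, 28, -60, 124, -252.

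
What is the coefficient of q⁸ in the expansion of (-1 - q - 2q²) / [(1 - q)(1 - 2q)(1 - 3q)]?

The denominator gives the recurrence a_n = 6a_(n−1) − 11a_(n−2) + 6a_(n−3) for n ≥ 3; the numerator fixes a_0 = -1, a_1 = -7, a_2 = -33.
Iterating: -1, -7, -33, -127, -441, -1447, -4593, -14287, -43881, so a_8 = -43881.

-43881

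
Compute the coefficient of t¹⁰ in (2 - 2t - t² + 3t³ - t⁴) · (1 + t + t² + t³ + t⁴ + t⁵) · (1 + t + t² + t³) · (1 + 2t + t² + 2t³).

11

(2 - 2t - t² + 3t³ - t⁴) has coefficients 2,-2,-1,3,-1 for degrees 0…4.
(1 + t + t² + t³ + t⁴ + t⁵) has coefficients 1,1,1,1,1,1,0,0,0,0,0 for degrees 0…10.
Multiplying by (1 + t + t² + t³) gives running coefficients 1,2,3,4,4,4,3,2,1,0,0 for degrees 0…10.
Finally multiplying by (1 + 2t + t² + 2t³), the product of all factors after the first has coefficients 1,4,8,14,19,22,23,20,16,10,5 for degrees 0…10.
[t¹⁰] = 2·5 − 2·10 − 1·16 + 3·20 − 1·23 = 11.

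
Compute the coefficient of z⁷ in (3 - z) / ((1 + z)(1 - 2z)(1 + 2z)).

-340

Partial fractions give a closed form: a_n = (-4/3)·(-1)^n + (5/6)·2^n + (7/2)·(-2)^n.
At n = 7: a_7 = -340.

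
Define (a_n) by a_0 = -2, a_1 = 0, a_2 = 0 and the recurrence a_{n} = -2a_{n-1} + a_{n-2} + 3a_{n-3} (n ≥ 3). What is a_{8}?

168

The ordinary generating function has denominator 1 + 2q - q^2 - 3q^3.
Iterating the recurrence: a_0,…,a_{8} = -2, 0, 0, -6, 12, -30, 54, -102, 168.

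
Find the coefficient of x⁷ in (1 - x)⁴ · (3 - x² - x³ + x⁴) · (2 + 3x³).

(1 - x)⁴ has coefficients 1,-4,6,-4,1 for degrees 0…4.
(3 - x² - x³ + x⁴) has coefficients 3,0,-1,-1,1,0,0,0 for degrees 0…7.
Finally multiplying by (2 + 3x³), the product of all factors after the first has coefficients 6,0,-2,7,2,-3,-3,3 for degrees 0…7.
[x⁷] = 1·3 − 4·(-3) + 6·(-3) − 4·2 + 1·7 = -4.

-4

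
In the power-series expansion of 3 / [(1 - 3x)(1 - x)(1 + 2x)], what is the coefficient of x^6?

2019

Partial fractions give a closed form: a_n = (27/10)·3^n + (-1/2)·1^n + (4/5)·(-2)^n.
At n = 6: a_6 = 2019.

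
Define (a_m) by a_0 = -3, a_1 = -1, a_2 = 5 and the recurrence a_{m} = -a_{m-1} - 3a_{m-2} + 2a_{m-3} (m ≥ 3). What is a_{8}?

The ordinary generating function has denominator 1 + q + 3q^2 - 2q^3.
Iterating the recurrence: a_0,…,a_{8} = -3, -1, 5, -8, -9, 43, -32, -115, 297.

297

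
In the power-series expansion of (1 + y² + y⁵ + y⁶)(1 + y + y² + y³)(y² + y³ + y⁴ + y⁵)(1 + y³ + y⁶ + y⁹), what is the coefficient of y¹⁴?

21

(1 + y² + y⁵ + y⁶) has coefficients 1,0,1,0,0,1,1 for degrees 0…6.
(1 + y + y² + y³) has coefficients 1,1,1,1,0,0,0,0,0,0,0,0,0,0,0 for degrees 0…14.
Multiplying by (y² + y³ + y⁴ + y⁵) gives running coefficients 0,0,1,2,3,4,3,2,1,0,0,0,0,0,0 for degrees 0…14.
Finally multiplying by (1 + y³ + y⁶ + y⁹), the product of all factors after the first has coefficients 0,0,1,2,3,5,5,5,6,5,5,6,5,5,5 for degrees 0…14.
[y¹⁴] = 1·5 + 1·5 + 1·5 + 1·6 = 21.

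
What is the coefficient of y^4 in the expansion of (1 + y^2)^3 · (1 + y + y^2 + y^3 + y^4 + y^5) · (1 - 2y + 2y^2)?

(1 + y^2)^3 has coefficients 1,0,3,0,3 for degrees 0…4.
(1 + y + y^2 + y^3 + y^4 + y^5) has coefficients 1,1,1,1,1 for degrees 0…4.
Finally multiplying by (1 - 2y + 2y^2), the product of all factors after the first has coefficients 1,-1,1,1,1 for degrees 0…4.
[y^4] = 1·1 + 3·1 + 3·1 = 7.

7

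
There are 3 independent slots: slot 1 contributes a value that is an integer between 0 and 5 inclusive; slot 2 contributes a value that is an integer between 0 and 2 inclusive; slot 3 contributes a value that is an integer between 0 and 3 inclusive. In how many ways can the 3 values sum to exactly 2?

6

The generating function for the choices is (1 + q + q² + q³ + q⁴ + q⁵)·(1 + q + q²)·(1 + q + q² + q³); the count is [q²].
(1 + q + q² + q³ + q⁴ + q⁵) has coefficients 1,1,1 for degrees 0…2.
(1 + q + q²) has coefficients 1,1,1 for degrees 0…2.
Finally multiplying by (1 + q + q² + q³), the product of all factors after the first has coefficients 1,2,3 for degrees 0…2.
[q²] = 1·3 + 1·2 + 1·1 = 6.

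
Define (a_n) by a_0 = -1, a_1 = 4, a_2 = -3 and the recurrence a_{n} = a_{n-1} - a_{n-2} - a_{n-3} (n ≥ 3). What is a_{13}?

The ordinary generating function has denominator 1 - q + q^2 + q^3.
Iterating the recurrence: a_0,…,a_{13} = -1, 4, -3, -6, -7, 2, 15, 20, 3, -32, -55, -26, 61, 142.

142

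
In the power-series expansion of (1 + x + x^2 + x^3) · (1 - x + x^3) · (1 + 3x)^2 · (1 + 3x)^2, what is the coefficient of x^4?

93

(1 + x + x^2 + x^3) has coefficients 1,1,1,1 for degrees 0…3.
(1 - x + x^3) has coefficients 1,-1,0,1,0 for degrees 0…4.
Multiplying by (1 + 3x)^2 gives running coefficients 1,5,3,-8,6 for degrees 0…4.
Finally multiplying by (1 + 3x)^2, the product of all factors after the first has coefficients 1,11,42,55,-15 for degrees 0…4.
[x^4] = 1·(-15) + 1·55 + 1·42 + 1·11 = 93.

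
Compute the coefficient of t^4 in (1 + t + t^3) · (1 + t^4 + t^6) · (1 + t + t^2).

(1 + t + t^3) has coefficients 1,1,0,1 for degrees 0…3.
(1 + t^4 + t^6) has coefficients 1,0,0,0,1 for degrees 0…4.
Finally multiplying by (1 + t + t^2), the product of all factors after the first has coefficients 1,1,1,0,1 for degrees 0…4.
[t^4] = 1·1 + 1·0 + 1·1 = 2.

2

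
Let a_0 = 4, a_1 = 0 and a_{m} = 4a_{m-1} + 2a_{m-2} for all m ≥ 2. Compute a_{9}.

250880

The ordinary generating function has denominator 1 - 4q - 2q^2.
Iterating the recurrence: a_0,…,a_{9} = 4, 0, 8, 32, 144, 640, 2848, 12672, 56384, 250880.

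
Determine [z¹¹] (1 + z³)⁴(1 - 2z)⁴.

96

(1 + z³)⁴ has coefficients 1,0,0,4,0,0,6,0,0,4,0,0 for degrees 0…11.
(1 - 2z)⁴ has coefficients 1,-8,24,-32,16,0,0,0,0,0,0,0 for degrees 0…11.
[z¹¹] = 1·0 + 4·0 + 6·0 + 4·24 = 96.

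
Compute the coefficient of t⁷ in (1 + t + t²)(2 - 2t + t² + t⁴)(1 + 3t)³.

(1 + t + t²) has coefficients 1,1,1 for degrees 0…2.
(2 - 2t + t² + t⁴) has coefficients 2,-2,1,0,1,0,0,0 for degrees 0…7.
Finally multiplying by (1 + 3t)³, the product of all factors after the first has coefficients 2,16,37,9,-26,36,27,27 for degrees 0…7.
[t⁷] = 1·27 + 1·27 + 1·36 = 90.

90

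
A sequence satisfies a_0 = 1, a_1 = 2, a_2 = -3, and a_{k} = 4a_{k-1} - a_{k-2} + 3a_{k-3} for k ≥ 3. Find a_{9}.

-33611

The ordinary generating function has denominator 1 - 4x + x^2 - 3x^3.
Iterating the recurrence: a_0,…,a_{9} = 1, 2, -3, -11, -35, -138, -550, -2167, -8532, -33611.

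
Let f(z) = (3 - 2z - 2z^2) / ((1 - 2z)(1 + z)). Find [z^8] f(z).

The denominator gives the recurrence a_n = a_(n−1) + 2a_(n−2) for n ≥ 3; the numerator fixes a_0 = 3, a_1 = 1, a_2 = 5.
Iterating: 3, 1, 5, 7, 17, 31, 65, 127, 257, so a_8 = 257.

257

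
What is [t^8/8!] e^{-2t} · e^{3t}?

1

The EGF product rule gives c_8 = Σ_{k_1+k_2=8} C(8; k_1,k_2) · ∏ g_i(k_i), where e^{-2t} gives (-2)^k; e^{3t} gives (3)^k.
g_1(k) for k = 0…8: 1, -2, 4, -8, 16, -32, 64, -128, 256.
g_2(k) for k = 0…8: 1, 3, 9, 27, 81, 243, 729, 2187, 6561.
c_8 = Σ_k C(8,k)·g_1(k)·g_2(8−k) = 1·1·6561 + 8·(-2)·2187 + 28·4·729 + 56·(-8)·243 + 70·16·81 + 56·(-32)·27 + 28·64·9 + 8·(-128)·3 + 1·256·1 = 6561 − 34992 + 81648 − 108864 + 90720 − 48384 + 16128 − 3072 + 256 = 1.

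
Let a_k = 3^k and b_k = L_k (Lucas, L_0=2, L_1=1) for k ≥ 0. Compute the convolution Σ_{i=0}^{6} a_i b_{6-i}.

This is [x^6] in the product of the two ordinary generating functions.
Σ = 1·18 + 3·11 + 9·7 + 27·4 + 81·3 + 243·1 + 729·2 = 2166.

2166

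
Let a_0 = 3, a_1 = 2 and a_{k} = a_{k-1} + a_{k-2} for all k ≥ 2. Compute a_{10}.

The ordinary generating function has denominator 1 - q - q^2.
Iterating the recurrence: a_0,…,a_{10} = 3, 2, 5, 7, 12, 19, 31, 50, 81, 131, 212.

212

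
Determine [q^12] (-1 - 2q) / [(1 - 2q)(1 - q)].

The denominator gives the recurrence a_n = 3a_(n−1) − 2a_(n−2) for n ≥ 2; the numerator fixes a_0 = -1, a_1 = -5.
Iterating: -1, -5, -13, -29, -61, -125, -253, -509, -1021, -2045, -4093, -8189, -16381, so a_12 = -16381.

-16381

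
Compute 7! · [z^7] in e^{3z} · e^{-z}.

128

The EGF product rule gives c_7 = Σ_{k_1+k_2=7} C(7; k_1,k_2) · ∏ g_i(k_i), where e^{3z} gives (3)^k; e^{-z} gives (-1)^k.
g_1(k) for k = 0…7: 1, 3, 9, 27, 81, 243, 729, 2187.
g_2(k) for k = 0…7: 1, -1, 1, -1, 1, -1, 1, -1.
c_7 = Σ_k C(7,k)·g_1(k)·g_2(7−k) = 1·1·(-1) + 7·3·1 + 21·9·(-1) + 35·27·1 + 35·81·(-1) + 21·243·1 + 7·729·(-1) + 1·2187·1 = −1 + 21 − 189 + 945 − 2835 + 5103 − 5103 + 2187 = 128.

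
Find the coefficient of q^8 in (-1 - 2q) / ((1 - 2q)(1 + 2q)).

-256

Partial fractions give a closed form: a_n = (-1)·2^n.
At n = 8: a_8 = -256.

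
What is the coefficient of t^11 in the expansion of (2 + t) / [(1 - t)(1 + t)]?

The denominator gives the recurrence a_n = a_(n−2) for n ≥ 3; the numerator fixes a_0 = 2, a_1 = 1, a_2 = 2.
Iterating: 2, 1, 2, 1, 2, 1, 2, 1, 2, 1, 2, 1, so a_11 = 1.

1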